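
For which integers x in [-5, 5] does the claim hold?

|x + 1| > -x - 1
Holds for: {0, 1, 2, 3, 4, 5}
Fails for: {-5, -4, -3, -2, -1}

Answer: {0, 1, 2, 3, 4, 5}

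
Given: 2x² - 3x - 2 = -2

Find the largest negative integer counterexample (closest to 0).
Testing negative integers from -1 downward:
x = -1: LHS = 2·(-1)² - 3·(-1) - 2 = 3; 3 = -2 — FAILS  ← closest negative counterexample to 0

Answer: x = -1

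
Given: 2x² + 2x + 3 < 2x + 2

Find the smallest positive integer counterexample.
Testing positive integers:
x = 1: LHS = 2·1² + 2·1 + 3 = 7, RHS = 2·1 + 2 = 4; 7 < 4 — FAILS  ← smallest positive counterexample

Answer: x = 1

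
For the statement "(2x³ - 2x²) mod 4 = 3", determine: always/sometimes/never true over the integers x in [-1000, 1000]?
For a polynomial with integer coefficients, its value mod 4 depends only on x mod 4, so it suffices to check one representative of each residue class, x = 0, 1, 2, 3:
x = 0: LHS = (2·0³ - 2·0²) mod 4 = 0 mod 4 = 0; 0 = 3 — FAILS
x = 1: LHS = (2·1³ - 2·1²) mod 4 = 0 mod 4 = 0; 0 = 3 — FAILS
x = 2: LHS = (2·2³ - 2·2²) mod 4 = 8 mod 4 = 0; 0 = 3 — FAILS
x = 3: LHS = (2·3³ - 2·3²) mod 4 = 36 mod 4 = 0; 0 = 3 — FAILS
The relation fails in every residue class, so the claimed relation (=) fails for every integer in [-1000, 1000].

No integer in the range satisfies it.

Answer: Never true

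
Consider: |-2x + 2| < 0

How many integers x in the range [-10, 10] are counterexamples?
Counterexamples in [-10, 10]: {-10, -9, -8, -7, -6, -5, -4, -3, -2, -1, 0, 1, 2, 3, 4, 5, 6, 7, 8, 9, 10}.

Counting them gives 21 values.

Answer: 21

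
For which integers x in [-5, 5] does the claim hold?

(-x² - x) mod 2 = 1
For a polynomial with integer coefficients, its value mod 2 depends only on x mod 2, so it suffices to check one representative of each residue class, x = 0, 1:
x = 0: LHS = (-0² - 0) mod 2 = 0 mod 2 = 0; 0 = 1 — FAILS
x = 1: LHS = (-1² - 1) mod 2 = (-2) mod 2 = 0; 0 = 1 — FAILS
The relation fails in every residue class, so the claimed relation (=) fails for every integer in [-5, 5].

Answer: None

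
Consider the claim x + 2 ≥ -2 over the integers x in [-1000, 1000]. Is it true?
The claim fails at x = -5:
x = -5: LHS = (-5) + 2 = -3; -3 ≥ -2 — FAILS

Because a single integer refutes it, the statement is false.

Answer: False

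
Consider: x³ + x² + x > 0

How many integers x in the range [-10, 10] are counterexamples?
Counterexamples in [-10, 10]: {-10, -9, -8, -7, -6, -5, -4, -3, -2, -1, 0}.

Counting them gives 11 values.

Answer: 11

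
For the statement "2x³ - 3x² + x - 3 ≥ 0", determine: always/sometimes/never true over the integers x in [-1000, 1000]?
Holds at x = 2: LHS = 2·2³ - 3·2² + 2 - 3 = 3; 3 ≥ 0 — holds
Fails at x = 0: LHS = 2·0³ - 3·0² + 0 - 3 = -3; -3 ≥ 0 — FAILS
It is satisfied by some integers in the range but not all.

Answer: Sometimes true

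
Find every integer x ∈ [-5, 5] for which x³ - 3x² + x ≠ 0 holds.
Holds for: {-5, -4, -3, -2, -1, 1, 2, 3, 4, 5}
Fails for: {0}

Answer: {-5, -4, -3, -2, -1, 1, 2, 3, 4, 5}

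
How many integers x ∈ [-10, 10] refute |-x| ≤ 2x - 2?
Counterexamples in [-10, 10]: {-10, -9, -8, -7, -6, -5, -4, -3, -2, -1, 0, 1}.

Counting them gives 12 values.

Answer: 12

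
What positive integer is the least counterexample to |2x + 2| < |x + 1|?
Testing positive integers:
x = 1: LHS = |2·1 + 2| = |4| = 4, RHS = |1 + 1| = |2| = 2; 4 < 2 — FAILS  ← smallest positive counterexample

Answer: x = 1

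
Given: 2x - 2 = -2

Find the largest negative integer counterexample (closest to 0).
Testing negative integers from -1 downward:
x = -1: LHS = 2·(-1) - 2 = -4; -4 = -2 — FAILS  ← closest negative counterexample to 0

Answer: x = -1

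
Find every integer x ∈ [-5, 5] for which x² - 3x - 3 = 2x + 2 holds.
Track d = LHS − RHS over the integers in [-5, 5]. Equality would need d = 0, but d changes sign only between consecutive integers, jumping over 0:
x = -1: LHS = (-1)² - 3·(-1) - 3 = 1, RHS = 2·(-1) + 2 = 0; 1 = 0 — FAILS  (d = 1)
x = 0: LHS = 0² - 3·0 - 3 = -3, RHS = 2·0 + 2 = 2; -3 = 2 — FAILS  (d = -5)
Away from these crossings d keeps a constant sign, and checking every integer in [-5, 5] confirms d ≠ 0 throughout. Hence the two sides are never equal, so the claimed relation (=) fails for every integer in [-5, 5].

Answer: None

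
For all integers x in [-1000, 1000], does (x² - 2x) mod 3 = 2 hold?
The claim fails at x = 0:
x = 0: LHS = (0² - 2·0) mod 3 = 0 mod 3 = 0; 0 = 2 — FAILS

Because a single integer refutes it, the statement is false.

Answer: False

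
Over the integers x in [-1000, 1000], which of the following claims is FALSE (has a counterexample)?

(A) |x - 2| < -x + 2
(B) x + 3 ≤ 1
(A) x = 0: LHS = |0 - 2| = |-2| = 2, RHS = -0 + 2 = 2; 2 < 2 — FAILS
(B) x = 0: LHS = 0 + 3 = 3; 3 ≤ 1 — FAILS

Answer: Both A and B are false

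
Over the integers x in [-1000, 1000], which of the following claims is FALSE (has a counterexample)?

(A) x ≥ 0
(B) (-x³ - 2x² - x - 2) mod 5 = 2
(A) x = -1: -1 ≥ 0 — FAILS
(B) x = 0: LHS = (-0³ - 2·0² - 0 - 2) mod 5 = (-2) mod 5 = 3; 3 = 2 — FAILS

Answer: Both A and B are false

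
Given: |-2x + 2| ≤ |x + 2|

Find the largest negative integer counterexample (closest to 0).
Testing negative integers from -1 downward:
x = -1: LHS = |-2·(-1) + 2| = |4| = 4, RHS = |(-1) + 2| = |1| = 1; 4 ≤ 1 — FAILS  ← closest negative counterexample to 0

Answer: x = -1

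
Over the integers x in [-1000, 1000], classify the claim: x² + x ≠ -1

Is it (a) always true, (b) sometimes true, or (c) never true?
Over all integers in [-1000, 1000], LHS − RHS is always positive; it is smallest at x = 0, where it equals 1:
x = 0: LHS = 0² + 0 = 0; 0 ≠ -1 — holds
At the ends of the range:
x = -1000: LHS = (-1000)² + (-1000) = 999000; 999000 ≠ -1 — holds
x = 1000: LHS = 1000² + 1000 = 1001000; 1001000 ≠ -1 — holds
Hence LHS − RHS is never 0, i.e. the two sides are never equal, so the relation holds for every integer in [-1000, 1000].

No counterexample exists.

Answer: Always true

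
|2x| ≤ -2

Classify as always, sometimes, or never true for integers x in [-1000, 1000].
An absolute value is never negative, so the left side is ≥ 0 for every x, while the right side is -2. Tightest case in [-1000, 1000] is x = 0:
x = 0: LHS = |2·0| = |0| = 0; 0 ≤ -2 — FAILS
Hence LHS − RHS is never zero or negative, i.e. LHS > RHS throughout, so the claimed relation (≤) fails for every integer in [-1000, 1000].

No integer in the range satisfies it.

Answer: Never true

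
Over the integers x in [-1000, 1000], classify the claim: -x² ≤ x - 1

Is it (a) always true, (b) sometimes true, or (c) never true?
Holds at x = 1: LHS = -1² = -1, RHS = 1 - 1 = 0; -1 ≤ 0 — holds
Fails at x = 0: LHS = -0² = 0, RHS = 0 - 1 = -1; 0 ≤ -1 — FAILS
It is satisfied by some integers in the range but not all.

Answer: Sometimes true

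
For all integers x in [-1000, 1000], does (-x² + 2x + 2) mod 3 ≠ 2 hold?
The claim fails at x = 0:
x = 0: LHS = (-0² + 2·0 + 2) mod 3 = 2 mod 3 = 2; 2 ≠ 2 — FAILS

Because a single integer refutes it, the statement is false.

Answer: False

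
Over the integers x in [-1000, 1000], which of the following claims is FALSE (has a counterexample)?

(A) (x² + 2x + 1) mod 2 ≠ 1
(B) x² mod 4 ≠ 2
(A) x = 0: LHS = (0² + 2·0 + 1) mod 2 = 1 mod 2 = 1; 1 ≠ 1 — FAILS

(B) For a polynomial with integer coefficients, its value mod 4 depends only on x mod 4, so it suffices to check one representative of each residue class, x = 0, 1, 2, 3:
x = 0: LHS = (0²) mod 4 = 0 mod 4 = 0; 0 ≠ 2 — holds
x = 1: LHS = (1²) mod 4 = 1 mod 4 = 1; 1 ≠ 2 — holds
x = 2: LHS = (2²) mod 4 = 4 mod 4 = 0; 0 ≠ 2 — holds
x = 3: LHS = (3²) mod 4 = 9 mod 4 = 1; 1 ≠ 2 — holds
The relation holds in every residue class, so the relation holds for every integer in [-1000, 1000].

Only (A) has a counterexample.

Answer: A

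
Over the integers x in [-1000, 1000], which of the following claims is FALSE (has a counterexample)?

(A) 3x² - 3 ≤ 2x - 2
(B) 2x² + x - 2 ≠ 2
(A) x = -1: LHS = 3·(-1)² - 3 = 0, RHS = 2·(-1) - 2 = -4; 0 ≤ -4 — FAILS

(B) Track d = LHS − RHS over the integers in [-1000, 1000]. Equality would need d = 0, but d changes sign only between consecutive integers, jumping over 0:
x = -2: LHS = 2·(-2)² + (-2) - 2 = 4; 4 ≠ 2 — holds  (d = 2)
x = -1: LHS = 2·(-1)² + (-1) - 2 = -1; -1 ≠ 2 — holds  (d = -3)
x = 1: LHS = 2·1² + 1 - 2 = 1; 1 ≠ 2 — holds  (d = -1)
x = 2: LHS = 2·2² + 2 - 2 = 8; 8 ≠ 2 — holds  (d = 6)
Away from these crossings d keeps a constant sign, and checking every integer in [-1000, 1000] confirms d ≠ 0 throughout. Hence the two sides are never equal, so the relation holds for every integer in [-1000, 1000].

Only (A) has a counterexample.

Answer: A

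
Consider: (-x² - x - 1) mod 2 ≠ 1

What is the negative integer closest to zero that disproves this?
Testing negative integers from -1 downward:
x = -1: LHS = (-(-1)² - (-1) - 1) mod 2 = (-1) mod 2 = 1; 1 ≠ 1 — FAILS  ← closest negative counterexample to 0

Answer: x = -1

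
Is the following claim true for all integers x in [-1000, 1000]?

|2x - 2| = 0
The claim fails at x = 0:
x = 0: LHS = |2·0 - 2| = |-2| = 2; 2 = 0 — FAILS

Because a single integer refutes it, the statement is false.

Answer: False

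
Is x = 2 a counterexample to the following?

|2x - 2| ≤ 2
Substitute x = 2 into the relation:
x = 2: LHS = |2·2 - 2| = |2| = 2; 2 ≤ 2 — holds

The claim holds here, so x = 2 is not a counterexample. (A counterexample exists elsewhere, e.g. x = -1.)

Answer: No, x = 2 is not a counterexample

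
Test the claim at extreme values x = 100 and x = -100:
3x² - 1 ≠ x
x = 100: LHS = 3·100² - 1 = 29999; 29999 ≠ 100 — holds
x = -100: LHS = 3·(-100)² - 1 = 29999; 29999 ≠ -100 — holds

Answer: Yes, holds for both x = 100 and x = -100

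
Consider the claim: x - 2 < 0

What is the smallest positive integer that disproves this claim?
Testing positive integers:
x = 1: LHS = 1 - 2 = -1; -1 < 0 — holds
x = 2: LHS = 2 - 2 = 0; 0 < 0 — FAILS  ← smallest positive counterexample

Answer: x = 2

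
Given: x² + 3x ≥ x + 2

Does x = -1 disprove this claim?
Substitute x = -1 into the relation:
x = -1: LHS = (-1)² + 3·(-1) = -2, RHS = (-1) + 2 = 1; -2 ≥ 1 — FAILS

Since the claim fails at x = -1, this value is a counterexample.

Answer: Yes, x = -1 is a counterexample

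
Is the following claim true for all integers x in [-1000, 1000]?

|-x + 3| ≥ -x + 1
Over all integers in [-1000, 1000], LHS − RHS is smallest at x = 0, where it equals 2:
x = 0: LHS = |-0 + 3| = |3| = 3, RHS = -0 + 1 = 1; 3 ≥ 1 — holds
At the ends of the range:
x = -1000: LHS = |-(-1000) + 3| = |1003| = 1003, RHS = -(-1000) + 1 = 1001; 1003 ≥ 1001 — holds
x = 1000: LHS = |-1000 + 3| = |-997| = 997, RHS = -1000 + 1 = -999; 997 ≥ -999 — holds
Hence LHS − RHS is never negative, i.e. LHS ≥ RHS throughout, so the relation holds for every integer in [-1000, 1000].

No counterexample exists.

Answer: True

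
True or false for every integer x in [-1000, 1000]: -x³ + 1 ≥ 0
The claim fails at x = 2:
x = 2: LHS = -2³ + 1 = -7; -7 ≥ 0 — FAILS

Because a single integer refutes it, the statement is false.

Answer: False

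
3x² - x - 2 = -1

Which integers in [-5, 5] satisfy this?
Track d = LHS − RHS over the integers in [-5, 5]. Equality would need d = 0, but d changes sign only between consecutive integers, jumping over 0:
x = -1: LHS = 3·(-1)² - (-1) - 2 = 2; 2 = -1 — FAILS  (d = 3)
x = 0: LHS = 3·0² - 0 - 2 = -2; -2 = -1 — FAILS  (d = -1)
x = 0: LHS = 3·0² - 0 - 2 = -2; -2 = -1 — FAILS  (d = -1)
x = 1: LHS = 3·1² - 1 - 2 = 0; 0 = -1 — FAILS  (d = 1)
Away from these crossings d keeps a constant sign, and checking every integer in [-5, 5] confirms d ≠ 0 throughout. Hence the two sides are never equal, so the claimed relation (=) fails for every integer in [-5, 5].

Answer: None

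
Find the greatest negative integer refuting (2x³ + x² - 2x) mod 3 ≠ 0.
Testing negative integers from -1 downward:
x = -1: LHS = (2·(-1)³ + (-1)² - 2·(-1)) mod 3 = 1 mod 3 = 1; 1 ≠ 0 — holds
x = -2: LHS = (2·(-2)³ + (-2)² - 2·(-2)) mod 3 = (-8) mod 3 = 1; 1 ≠ 0 — holds
x = -3: LHS = (2·(-3)³ + (-3)² - 2·(-3)) mod 3 = (-39) mod 3 = 0; 0 ≠ 0 — FAILS  ← closest negative counterexample to 0

Answer: x = -3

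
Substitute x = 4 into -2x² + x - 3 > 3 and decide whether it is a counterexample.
Substitute x = 4 into the relation:
x = 4: LHS = -2·4² + 4 - 3 = -31; -31 > 3 — FAILS

Since the claim fails at x = 4, this value is a counterexample.

Answer: Yes, x = 4 is a counterexample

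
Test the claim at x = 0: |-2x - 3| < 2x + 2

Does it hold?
x = 0: LHS = |-2·0 - 3| = |-3| = 3, RHS = 2·0 + 2 = 2; 3 < 2 — FAILS

The relation fails at x = 0, so x = 0 is a counterexample.

Answer: No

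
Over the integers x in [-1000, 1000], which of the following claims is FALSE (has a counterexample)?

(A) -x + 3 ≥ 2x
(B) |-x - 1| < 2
(A) x = 2: LHS = -2 + 3 = 1, RHS = 2·2 = 4; 1 ≥ 4 — FAILS
(B) x = 1: LHS = |-1 - 1| = |-2| = 2; 2 < 2 — FAILS

Answer: Both A and B are false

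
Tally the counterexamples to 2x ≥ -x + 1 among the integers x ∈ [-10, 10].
Counterexamples in [-10, 10]: {-10, -9, -8, -7, -6, -5, -4, -3, -2, -1, 0}.

Counting them gives 11 values.

Answer: 11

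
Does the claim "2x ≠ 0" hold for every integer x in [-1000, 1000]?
The claim fails at x = 0:
x = 0: LHS = 2·0 = 0; 0 ≠ 0 — FAILS

Because a single integer refutes it, the statement is false.

Answer: False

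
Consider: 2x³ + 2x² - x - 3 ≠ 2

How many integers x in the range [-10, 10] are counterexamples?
Track d = LHS − RHS over the integers in [-10, 10]. Equality would need d = 0, but d changes sign only between consecutive integers, jumping over 0:
x = 1: LHS = 2·1³ + 2·1² - 1 - 3 = 0; 0 ≠ 2 — holds  (d = -2)
x = 2: LHS = 2·2³ + 2·2² - 2 - 3 = 19; 19 ≠ 2 — holds  (d = 17)
Away from these crossings d keeps a constant sign, and checking every integer in [-10, 10] confirms d ≠ 0 throughout. Hence the two sides are never equal, so the relation holds for every integer in [-10, 10].

No counterexample appears in that range.

Answer: 0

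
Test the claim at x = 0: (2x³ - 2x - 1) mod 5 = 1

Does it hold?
x = 0: LHS = (2·0³ - 2·0 - 1) mod 5 = (-1) mod 5 = 4; 4 = 1 — FAILS

The relation fails at x = 0, so x = 0 is a counterexample.

Answer: No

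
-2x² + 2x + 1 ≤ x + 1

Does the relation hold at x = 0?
x = 0: LHS = -2·0² + 2·0 + 1 = 1, RHS = 0 + 1 = 1; 1 ≤ 1 — holds

The relation is satisfied at x = 0.

Answer: Yes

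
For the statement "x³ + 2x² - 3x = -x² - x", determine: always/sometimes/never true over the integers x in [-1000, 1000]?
Holds at x = 0: LHS = 0³ + 2·0² - 3·0 = 0, RHS = -0² - 0 = 0; 0 = 0 — holds
Fails at x = 1: LHS = 1³ + 2·1² - 3·1 = 0, RHS = -1² - 1 = -2; 0 = -2 — FAILS
It is satisfied by some integers in the range but not all.

Answer: Sometimes true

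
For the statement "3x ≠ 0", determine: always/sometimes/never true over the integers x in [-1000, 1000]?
Holds at x = 1: LHS = 3·1 = 3; 3 ≠ 0 — holds
Fails at x = 0: LHS = 3·0 = 0; 0 ≠ 0 — FAILS
It is satisfied by some integers in the range but not all.

Answer: Sometimes true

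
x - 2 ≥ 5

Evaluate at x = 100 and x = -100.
x = 100: LHS = 100 - 2 = 98; 98 ≥ 5 — holds
x = -100: LHS = (-100) - 2 = -102; -102 ≥ 5 — FAILS

Answer: Partially: holds for x = 100, fails for x = -100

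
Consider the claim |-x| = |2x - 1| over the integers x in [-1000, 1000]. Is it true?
The claim fails at x = 0:
x = 0: LHS = |-0| = |0| = 0, RHS = |2·0 - 1| = |-1| = 1; 0 = 1 — FAILS

Because a single integer refutes it, the statement is false.

Answer: False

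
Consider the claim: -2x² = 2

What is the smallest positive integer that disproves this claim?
Testing positive integers:
x = 1: LHS = -2·1² = -2; -2 = 2 — FAILS  ← smallest positive counterexample

Answer: x = 1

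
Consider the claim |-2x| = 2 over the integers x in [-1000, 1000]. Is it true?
The claim fails at x = 0:
x = 0: LHS = |-2·0| = |0| = 0; 0 = 2 — FAILS

Because a single integer refutes it, the statement is false.

Answer: False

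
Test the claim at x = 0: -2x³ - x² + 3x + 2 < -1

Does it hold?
x = 0: LHS = -2·0³ - 0² + 3·0 + 2 = 2; 2 < -1 — FAILS

The relation fails at x = 0, so x = 0 is a counterexample.

Answer: No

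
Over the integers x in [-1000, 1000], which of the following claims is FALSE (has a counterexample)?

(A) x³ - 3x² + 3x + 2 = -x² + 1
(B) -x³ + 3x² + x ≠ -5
(A) x = 0: LHS = 0³ - 3·0² + 3·0 + 2 = 2, RHS = -0² + 1 = 1; 2 = 1 — FAILS

(B) Track d = LHS − RHS over the integers in [-1000, 1000]. Equality would need d = 0, but d changes sign only between consecutive integers, jumping over 0:
x = 3: LHS = -3³ + 3·3² + 3 = 3; 3 ≠ -5 — holds  (d = 8)
x = 4: LHS = -4³ + 3·4² + 4 = -12; -12 ≠ -5 — holds  (d = -7)
Away from these crossings d keeps a constant sign, and checking every integer in [-1000, 1000] confirms d ≠ 0 throughout. Hence the two sides are never equal, so the relation holds for every integer in [-1000, 1000].

Only (A) has a counterexample.

Answer: A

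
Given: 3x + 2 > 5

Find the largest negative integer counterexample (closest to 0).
Testing negative integers from -1 downward:
x = -1: LHS = 3·(-1) + 2 = -1; -1 > 5 — FAILS  ← closest negative counterexample to 0

Answer: x = -1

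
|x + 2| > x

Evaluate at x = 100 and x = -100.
x = 100: LHS = |100 + 2| = |102| = 102; 102 > 100 — holds
x = -100: LHS = |(-100) + 2| = |-98| = 98; 98 > -100 — holds

Answer: Yes, holds for both x = 100 and x = -100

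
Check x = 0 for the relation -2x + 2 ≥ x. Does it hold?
x = 0: LHS = -2·0 + 2 = 2; 2 ≥ 0 — holds

The relation is satisfied at x = 0.

Answer: Yes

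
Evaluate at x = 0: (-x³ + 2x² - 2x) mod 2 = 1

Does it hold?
x = 0: LHS = (-0³ + 2·0² - 2·0) mod 2 = 0 mod 2 = 0; 0 = 1 — FAILS

The relation fails at x = 0, so x = 0 is a counterexample.

Answer: No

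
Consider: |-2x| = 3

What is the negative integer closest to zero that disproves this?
Testing negative integers from -1 downward:
x = -1: LHS = |-2·(-1)| = |2| = 2; 2 = 3 — FAILS  ← closest negative counterexample to 0

Answer: x = -1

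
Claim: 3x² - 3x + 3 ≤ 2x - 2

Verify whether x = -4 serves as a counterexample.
Substitute x = -4 into the relation:
x = -4: LHS = 3·(-4)² - 3·(-4) + 3 = 63, RHS = 2·(-4) - 2 = -10; 63 ≤ -10 — FAILS

Since the claim fails at x = -4, this value is a counterexample.

Answer: Yes, x = -4 is a counterexample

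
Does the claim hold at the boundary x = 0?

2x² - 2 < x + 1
x = 0: LHS = 2·0² - 2 = -2, RHS = 0 + 1 = 1; -2 < 1 — holds

The relation is satisfied at x = 0.

Answer: Yes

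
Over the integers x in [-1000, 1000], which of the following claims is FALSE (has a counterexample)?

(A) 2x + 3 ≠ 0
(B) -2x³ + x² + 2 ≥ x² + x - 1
(A) Track d = LHS − RHS over the integers in [-1000, 1000]. Equality would need d = 0, but d changes sign only between consecutive integers, jumping over 0:
x = -2: LHS = 2·(-2) + 3 = -1; -1 ≠ 0 — holds  (d = -1)
x = -1: LHS = 2·(-1) + 3 = 1; 1 ≠ 0 — holds  (d = 1)
Away from these crossings d keeps a constant sign, and checking every integer in [-1000, 1000] confirms d ≠ 0 throughout. Hence the two sides are never equal, so the relation holds for every integer in [-1000, 1000].

(B) x = 2: LHS = -2·2³ + 2² + 2 = -10, RHS = 2² + 2 - 1 = 5; -10 ≥ 5 — FAILS

Only (B) has a counterexample.

Answer: B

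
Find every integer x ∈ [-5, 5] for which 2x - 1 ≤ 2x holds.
Over all integers in [-5, 5], LHS − RHS is largest at x = 0, where it equals -1:
x = 0: LHS = 2·0 - 1 = -1, RHS = 2·0 = 0; -1 ≤ 0 — holds
At the ends of the range:
x = -5: LHS = 2·(-5) - 1 = -11, RHS = 2·(-5) = -10; -11 ≤ -10 — holds
x = 5: LHS = 2·5 - 1 = 9, RHS = 2·5 = 10; 9 ≤ 10 — holds
Hence LHS − RHS is never positive, i.e. LHS ≤ RHS throughout, so the relation holds for every integer in [-5, 5].

Answer: All integers in [-5, 5]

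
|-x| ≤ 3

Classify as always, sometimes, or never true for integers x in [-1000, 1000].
Holds at x = 0: LHS = |-0| = |0| = 0; 0 ≤ 3 — holds
Fails at x = 4: LHS = |-4| = 4; 4 ≤ 3 — FAILS
It is satisfied by some integers in the range but not all.

Answer: Sometimes true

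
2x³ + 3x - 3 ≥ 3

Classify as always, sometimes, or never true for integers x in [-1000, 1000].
Holds at x = 2: LHS = 2·2³ + 3·2 - 3 = 19; 19 ≥ 3 — holds
Fails at x = 0: LHS = 2·0³ + 3·0 - 3 = -3; -3 ≥ 3 — FAILS
It is satisfied by some integers in the range but not all.

Answer: Sometimes true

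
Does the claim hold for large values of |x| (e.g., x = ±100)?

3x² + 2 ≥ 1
x = 100: LHS = 3·100² + 2 = 30002; 30002 ≥ 1 — holds
x = -100: LHS = 3·(-100)² + 2 = 30002; 30002 ≥ 1 — holds

Answer: Yes, holds for both x = 100 and x = -100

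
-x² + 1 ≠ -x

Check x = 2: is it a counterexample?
Substitute x = 2 into the relation:
x = 2: LHS = -2² + 1 = -3; -3 ≠ -2 — holds

The relation holds at x = 2, so it is not a counterexample.

Answer: No, x = 2 is not a counterexample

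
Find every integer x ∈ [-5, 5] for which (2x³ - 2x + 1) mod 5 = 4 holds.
Holds for: {-2, 3}
Fails for: {-5, -4, -3, -1, 0, 1, 2, 4, 5}

Answer: {-2, 3}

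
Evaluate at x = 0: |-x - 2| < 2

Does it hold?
x = 0: LHS = |-0 - 2| = |-2| = 2; 2 < 2 — FAILS

The relation fails at x = 0, so x = 0 is a counterexample.

Answer: No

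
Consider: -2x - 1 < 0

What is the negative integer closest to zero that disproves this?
Testing negative integers from -1 downward:
x = -1: LHS = -2·(-1) - 1 = 1; 1 < 0 — FAILS  ← closest negative counterexample to 0

Answer: x = -1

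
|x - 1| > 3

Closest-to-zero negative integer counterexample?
Testing negative integers from -1 downward:
x = -1: LHS = |(-1) - 1| = |-2| = 2; 2 > 3 — FAILS  ← closest negative counterexample to 0

Answer: x = -1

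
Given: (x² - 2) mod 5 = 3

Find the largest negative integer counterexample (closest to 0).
Testing negative integers from -1 downward:
x = -1: LHS = ((-1)² - 2) mod 5 = (-1) mod 5 = 4; 4 = 3 — FAILS  ← closest negative counterexample to 0

Answer: x = -1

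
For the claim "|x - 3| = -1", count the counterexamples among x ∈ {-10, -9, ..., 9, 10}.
Counterexamples in [-10, 10]: {-10, -9, -8, -7, -6, -5, -4, -3, -2, -1, 0, 1, 2, 3, 4, 5, 6, 7, 8, 9, 10}.

Counting them gives 21 values.

Answer: 21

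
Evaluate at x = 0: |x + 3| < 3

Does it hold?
x = 0: LHS = |0 + 3| = |3| = 3; 3 < 3 — FAILS

The relation fails at x = 0, so x = 0 is a counterexample.

Answer: No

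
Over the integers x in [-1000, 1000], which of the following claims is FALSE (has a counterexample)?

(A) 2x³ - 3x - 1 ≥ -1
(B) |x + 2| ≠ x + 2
(A) x = 1: LHS = 2·1³ - 3·1 - 1 = -2; -2 ≥ -1 — FAILS
(B) x = 0: LHS = |0 + 2| = |2| = 2, RHS = 0 + 2 = 2; 2 ≠ 2 — FAILS

Answer: Both A and B are false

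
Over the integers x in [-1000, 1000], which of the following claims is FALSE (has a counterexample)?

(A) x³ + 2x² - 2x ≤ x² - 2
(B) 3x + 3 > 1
(A) x = 0: LHS = 0³ + 2·0² - 2·0 = 0, RHS = 0² - 2 = -2; 0 ≤ -2 — FAILS
(B) x = -1: LHS = 3·(-1) + 3 = 0; 0 > 1 — FAILS

Answer: Both A and B are false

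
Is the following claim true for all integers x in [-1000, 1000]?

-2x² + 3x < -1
The claim fails at x = 0:
x = 0: LHS = -2·0² + 3·0 = 0; 0 < -1 — FAILS

Because a single integer refutes it, the statement is false.

Answer: False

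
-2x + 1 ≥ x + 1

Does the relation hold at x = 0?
x = 0: LHS = -2·0 + 1 = 1, RHS = 0 + 1 = 1; 1 ≥ 1 — holds

The relation is satisfied at x = 0.

Answer: Yes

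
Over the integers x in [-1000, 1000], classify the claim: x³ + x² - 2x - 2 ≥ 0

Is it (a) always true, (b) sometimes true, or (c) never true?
Holds at x = -1: LHS = (-1)³ + (-1)² - 2·(-1) - 2 = 0; 0 ≥ 0 — holds
Fails at x = 0: LHS = 0³ + 0² - 2·0 - 2 = -2; -2 ≥ 0 — FAILS
It is satisfied by some integers in the range but not all.

Answer: Sometimes true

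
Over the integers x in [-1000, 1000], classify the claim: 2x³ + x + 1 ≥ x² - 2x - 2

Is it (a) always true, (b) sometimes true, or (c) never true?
Holds at x = 0: LHS = 2·0³ + 0 + 1 = 1, RHS = 0² - 2·0 - 2 = -2; 1 ≥ -2 — holds
Fails at x = -1: LHS = 2·(-1)³ + (-1) + 1 = -2, RHS = (-1)² - 2·(-1) - 2 = 1; -2 ≥ 1 — FAILS
It is satisfied by some integers in the range but not all.

Answer: Sometimes true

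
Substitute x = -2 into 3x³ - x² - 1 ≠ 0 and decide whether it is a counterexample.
Substitute x = -2 into the relation:
x = -2: LHS = 3·(-2)³ - (-2)² - 1 = -29; -29 ≠ 0 — holds

The relation holds at x = -2, so it is not a counterexample.

Answer: No, x = -2 is not a counterexample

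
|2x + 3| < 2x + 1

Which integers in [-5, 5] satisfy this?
Over all integers in [-5, 5], LHS − RHS is smallest at x = 0, where it equals 2:
x = 0: LHS = |2·0 + 3| = |3| = 3, RHS = 2·0 + 1 = 1; 3 < 1 — FAILS
At the ends of the range:
x = -5: LHS = |2·(-5) + 3| = |-7| = 7, RHS = 2·(-5) + 1 = -9; 7 < -9 — FAILS
x = 5: LHS = |2·5 + 3| = |13| = 13, RHS = 2·5 + 1 = 11; 13 < 11 — FAILS
Hence LHS − RHS is never negative, i.e. LHS ≥ RHS throughout, so the claimed relation (<) fails for every integer in [-5, 5].

Answer: None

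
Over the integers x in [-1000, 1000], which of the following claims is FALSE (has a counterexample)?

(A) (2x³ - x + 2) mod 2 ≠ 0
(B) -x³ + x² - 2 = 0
(A) x = 0: LHS = (2·0³ - 0 + 2) mod 2 = 2 mod 2 = 0; 0 ≠ 0 — FAILS
(B) x = 0: LHS = -0³ + 0² - 2 = -2; -2 = 0 — FAILS

Answer: Both A and B are false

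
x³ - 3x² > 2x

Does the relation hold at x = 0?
x = 0: LHS = 0³ - 3·0² = 0, RHS = 2·0 = 0; 0 > 0 — FAILS

The relation fails at x = 0, so x = 0 is a counterexample.

Answer: No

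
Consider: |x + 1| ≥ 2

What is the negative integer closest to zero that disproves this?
Testing negative integers from -1 downward:
x = -1: LHS = |(-1) + 1| = |0| = 0; 0 ≥ 2 — FAILS  ← closest negative counterexample to 0

Answer: x = -1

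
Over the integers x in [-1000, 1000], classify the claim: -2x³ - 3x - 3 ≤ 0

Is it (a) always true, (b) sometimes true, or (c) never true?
Holds at x = 0: LHS = -2·0³ - 3·0 - 3 = -3; -3 ≤ 0 — holds
Fails at x = -1: LHS = -2·(-1)³ - 3·(-1) - 3 = 2; 2 ≤ 0 — FAILS
It is satisfied by some integers in the range but not all.

Answer: Sometimes true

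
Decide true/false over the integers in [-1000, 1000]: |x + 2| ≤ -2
The claim fails at x = 0:
x = 0: LHS = |0 + 2| = |2| = 2; 2 ≤ -2 — FAILS

Because a single integer refutes it, the statement is false.

Answer: False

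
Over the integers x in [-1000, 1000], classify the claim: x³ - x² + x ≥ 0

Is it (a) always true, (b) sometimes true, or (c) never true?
Holds at x = 0: LHS = 0³ - 0² + 0 = 0; 0 ≥ 0 — holds
Fails at x = -1: LHS = (-1)³ - (-1)² + (-1) = -3; -3 ≥ 0 — FAILS
It is satisfied by some integers in the range but not all.

Answer: Sometimes true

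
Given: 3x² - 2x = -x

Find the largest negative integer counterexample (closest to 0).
Testing negative integers from -1 downward:
x = -1: LHS = 3·(-1)² - 2·(-1) = 5, RHS = -(-1) = 1; 5 = 1 — FAILS  ← closest negative counterexample to 0

Answer: x = -1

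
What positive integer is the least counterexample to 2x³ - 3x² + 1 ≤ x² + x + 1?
Testing positive integers:
x = 1: LHS = 2·1³ - 3·1² + 1 = 0, RHS = 1² + 1 + 1 = 3; 0 ≤ 3 — holds
x = 2: LHS = 2·2³ - 3·2² + 1 = 5, RHS = 2² + 2 + 1 = 7; 5 ≤ 7 — holds
x = 3: LHS = 2·3³ - 3·3² + 1 = 28, RHS = 3² + 3 + 1 = 13; 28 ≤ 13 — FAILS  ← smallest positive counterexample

Answer: x = 3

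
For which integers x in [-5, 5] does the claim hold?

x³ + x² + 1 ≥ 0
Holds for: {-1, 0, 1, 2, 3, 4, 5}
Fails for: {-5, -4, -3, -2}

Answer: {-1, 0, 1, 2, 3, 4, 5}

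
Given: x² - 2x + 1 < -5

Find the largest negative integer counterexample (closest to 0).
Testing negative integers from -1 downward:
x = -1: LHS = (-1)² - 2·(-1) + 1 = 4; 4 < -5 — FAILS  ← closest negative counterexample to 0

Answer: x = -1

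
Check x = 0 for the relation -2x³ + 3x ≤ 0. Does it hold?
x = 0: LHS = -2·0³ + 3·0 = 0; 0 ≤ 0 — holds

The relation is satisfied at x = 0.

Answer: Yes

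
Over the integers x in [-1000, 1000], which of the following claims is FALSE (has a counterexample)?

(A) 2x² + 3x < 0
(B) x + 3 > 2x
(A) x = 0: LHS = 2·0² + 3·0 = 0; 0 < 0 — FAILS
(B) x = 3: LHS = 3 + 3 = 6, RHS = 2·3 = 6; 6 > 6 — FAILS

Answer: Both A and B are false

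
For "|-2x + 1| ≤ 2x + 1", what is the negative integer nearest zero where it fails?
Testing negative integers from -1 downward:
x = -1: LHS = |-2·(-1) + 1| = |3| = 3, RHS = 2·(-1) + 1 = -1; 3 ≤ -1 — FAILS  ← closest negative counterexample to 0

Answer: x = -1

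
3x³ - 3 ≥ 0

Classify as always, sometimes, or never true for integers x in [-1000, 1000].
Holds at x = 1: LHS = 3·1³ - 3 = 0; 0 ≥ 0 — holds
Fails at x = 0: LHS = 3·0³ - 3 = -3; -3 ≥ 0 — FAILS
It is satisfied by some integers in the range but not all.

Answer: Sometimes true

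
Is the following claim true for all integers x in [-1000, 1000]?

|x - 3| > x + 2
The claim fails at x = 1:
x = 1: LHS = |1 - 3| = |-2| = 2, RHS = 1 + 2 = 3; 2 > 3 — FAILS

Because a single integer refutes it, the statement is false.

Answer: False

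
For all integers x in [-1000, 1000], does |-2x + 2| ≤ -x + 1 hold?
The claim fails at x = 0:
x = 0: LHS = |-2·0 + 2| = |2| = 2, RHS = -0 + 1 = 1; 2 ≤ 1 — FAILS

Because a single integer refutes it, the statement is false.

Answer: False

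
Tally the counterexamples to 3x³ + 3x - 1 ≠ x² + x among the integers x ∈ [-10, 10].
Track d = LHS − RHS over the integers in [-10, 10]. Equality would need d = 0, but d changes sign only between consecutive integers, jumping over 0:
x = 0: LHS = 3·0³ + 3·0 - 1 = -1, RHS = 0² + 0 = 0; -1 ≠ 0 — holds  (d = -1)
x = 1: LHS = 3·1³ + 3·1 - 1 = 5, RHS = 1² + 1 = 2; 5 ≠ 2 — holds  (d = 3)
Away from these crossings d keeps a constant sign, and checking every integer in [-10, 10] confirms d ≠ 0 throughout. Hence the two sides are never equal, so the relation holds for every integer in [-10, 10].

No counterexample appears in that range.

Answer: 0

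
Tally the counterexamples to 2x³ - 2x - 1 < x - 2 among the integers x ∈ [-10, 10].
Counterexamples in [-10, 10]: {-1, 0, 1, 2, 3, 4, 5, 6, 7, 8, 9, 10}.

Counting them gives 12 values.

Answer: 12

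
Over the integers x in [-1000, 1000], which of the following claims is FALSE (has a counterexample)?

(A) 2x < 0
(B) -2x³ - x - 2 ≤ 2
(A) x = 0: LHS = 2·0 = 0; 0 < 0 — FAILS
(B) x = -2: LHS = -2·(-2)³ - (-2) - 2 = 16; 16 ≤ 2 — FAILS

Answer: Both A and B are false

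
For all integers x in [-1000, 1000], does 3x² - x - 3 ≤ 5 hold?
The claim fails at x = 2:
x = 2: LHS = 3·2² - 2 - 3 = 7; 7 ≤ 5 — FAILS

Because a single integer refutes it, the statement is false.

Answer: False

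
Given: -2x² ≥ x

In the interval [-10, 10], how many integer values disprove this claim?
Counterexamples in [-10, 10]: {-10, -9, -8, -7, -6, -5, -4, -3, -2, -1, 1, 2, 3, 4, 5, 6, 7, 8, 9, 10}.

Counting them gives 20 values.

Answer: 20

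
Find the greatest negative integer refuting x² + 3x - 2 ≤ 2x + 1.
Testing negative integers from -1 downward:
x = -1: LHS = (-1)² + 3·(-1) - 2 = -4, RHS = 2·(-1) + 1 = -1; -4 ≤ -1 — holds
x = -2: LHS = (-2)² + 3·(-2) - 2 = -4, RHS = 2·(-2) + 1 = -3; -4 ≤ -3 — holds
x = -3: LHS = (-3)² + 3·(-3) - 2 = -2, RHS = 2·(-3) + 1 = -5; -2 ≤ -5 — FAILS  ← closest negative counterexample to 0

Answer: x = -3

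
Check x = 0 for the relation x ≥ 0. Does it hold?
x = 0: 0 ≥ 0 — holds

The relation is satisfied at x = 0.

Answer: Yes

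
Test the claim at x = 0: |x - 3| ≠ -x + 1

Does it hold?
x = 0: LHS = |0 - 3| = |-3| = 3, RHS = -0 + 1 = 1; 3 ≠ 1 — holds

The relation is satisfied at x = 0.

Answer: Yes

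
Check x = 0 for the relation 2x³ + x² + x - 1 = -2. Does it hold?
x = 0: LHS = 2·0³ + 0² + 0 - 1 = -1; -1 = -2 — FAILS

The relation fails at x = 0, so x = 0 is a counterexample.

Answer: No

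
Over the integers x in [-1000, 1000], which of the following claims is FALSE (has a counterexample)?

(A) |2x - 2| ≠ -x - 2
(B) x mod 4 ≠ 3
(A) Over all integers in [-1000, 1000], LHS − RHS is always positive; it is smallest at x = 1, where it equals 3:
x = 1: LHS = |2·1 - 2| = |0| = 0, RHS = -1 - 2 = -3; 0 ≠ -3 — holds
At the ends of the range:
x = -1000: LHS = |2·(-1000) - 2| = |-2002| = 2002, RHS = -(-1000) - 2 = 998; 2002 ≠ 998 — holds
x = 1000: LHS = |2·1000 - 2| = |1998| = 1998, RHS = -1000 - 2 = -1002; 1998 ≠ -1002 — holds
Hence LHS − RHS is never 0, i.e. the two sides are never equal, so the relation holds for every integer in [-1000, 1000].

(B) x = -1: LHS = (-1) mod 4 = 3; 3 ≠ 3 — FAILS

Only (B) has a counterexample.

Answer: B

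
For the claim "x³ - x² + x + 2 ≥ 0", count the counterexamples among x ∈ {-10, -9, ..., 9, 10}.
Counterexamples in [-10, 10]: {-10, -9, -8, -7, -6, -5, -4, -3, -2, -1}.

Counting them gives 10 values.

Answer: 10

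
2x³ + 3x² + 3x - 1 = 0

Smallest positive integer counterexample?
Testing positive integers:
x = 1: LHS = 2·1³ + 3·1² + 3·1 - 1 = 7; 7 = 0 — FAILS  ← smallest positive counterexample

Answer: x = 1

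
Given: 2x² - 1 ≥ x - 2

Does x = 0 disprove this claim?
Substitute x = 0 into the relation:
x = 0: LHS = 2·0² - 1 = -1, RHS = 0 - 2 = -2; -1 ≥ -2 — holds

The relation holds at x = 0, so it is not a counterexample.

Answer: No, x = 0 is not a counterexample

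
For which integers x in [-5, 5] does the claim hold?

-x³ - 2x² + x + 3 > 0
Holds for: {-5, -4, -3, -2, -1, 0, 1}
Fails for: {2, 3, 4, 5}

Answer: {-5, -4, -3, -2, -1, 0, 1}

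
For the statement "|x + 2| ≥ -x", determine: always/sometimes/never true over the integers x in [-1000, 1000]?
Holds at x = 0: LHS = |0 + 2| = |2| = 2, RHS = -0 = 0; 2 ≥ 0 — holds
Fails at x = -2: LHS = |(-2) + 2| = |0| = 0, RHS = -(-2) = 2; 0 ≥ 2 — FAILS
It is satisfied by some integers in the range but not all.

Answer: Sometimes true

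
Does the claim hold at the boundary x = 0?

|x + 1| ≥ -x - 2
x = 0: LHS = |0 + 1| = |1| = 1, RHS = -0 - 2 = -2; 1 ≥ -2 — holds

The relation is satisfied at x = 0.

Answer: Yes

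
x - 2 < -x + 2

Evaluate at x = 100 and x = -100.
x = 100: LHS = 100 - 2 = 98, RHS = -100 + 2 = -98; 98 < -98 — FAILS
x = -100: LHS = (-100) - 2 = -102, RHS = -(-100) + 2 = 102; -102 < 102 — holds

Answer: Partially: fails for x = 100, holds for x = -100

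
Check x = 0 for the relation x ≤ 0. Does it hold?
x = 0: 0 ≤ 0 — holds

The relation is satisfied at x = 0.

Answer: Yes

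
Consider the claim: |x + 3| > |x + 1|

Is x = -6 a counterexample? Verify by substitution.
Substitute x = -6 into the relation:
x = -6: LHS = |(-6) + 3| = |-3| = 3, RHS = |(-6) + 1| = |-5| = 5; 3 > 5 — FAILS

Since the claim fails at x = -6, this value is a counterexample.

Answer: Yes, x = -6 is a counterexample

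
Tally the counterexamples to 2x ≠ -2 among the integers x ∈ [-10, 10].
Counterexamples in [-10, 10]: {-1}.

Counting them gives 1 values.

Answer: 1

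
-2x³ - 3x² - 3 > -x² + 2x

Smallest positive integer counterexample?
Testing positive integers:
x = 1: LHS = -2·1³ - 3·1² - 3 = -8, RHS = -1² + 2·1 = 1; -8 > 1 — FAILS  ← smallest positive counterexample

Answer: x = 1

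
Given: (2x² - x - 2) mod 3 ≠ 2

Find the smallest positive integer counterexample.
Testing positive integers:
x = 1: LHS = (2·1² - 1 - 2) mod 3 = (-1) mod 3 = 2; 2 ≠ 2 — FAILS  ← smallest positive counterexample

Answer: x = 1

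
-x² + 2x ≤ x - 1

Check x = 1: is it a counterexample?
Substitute x = 1 into the relation:
x = 1: LHS = -1² + 2·1 = 1, RHS = 1 - 1 = 0; 1 ≤ 0 — FAILS

Since the claim fails at x = 1, this value is a counterexample.

Answer: Yes, x = 1 is a counterexample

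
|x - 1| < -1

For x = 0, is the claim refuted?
Substitute x = 0 into the relation:
x = 0: LHS = |0 - 1| = |-1| = 1; 1 < -1 — FAILS

Since the claim fails at x = 0, this value is a counterexample.

Answer: Yes, x = 0 is a counterexample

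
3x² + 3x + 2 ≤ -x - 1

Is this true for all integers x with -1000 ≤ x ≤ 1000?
The claim fails at x = 0:
x = 0: LHS = 3·0² + 3·0 + 2 = 2, RHS = -0 - 1 = -1; 2 ≤ -1 — FAILS

Because a single integer refutes it, the statement is false.

Answer: False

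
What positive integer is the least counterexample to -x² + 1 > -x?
Testing positive integers:
x = 1: LHS = -1² + 1 = 0; 0 > -1 — holds
x = 2: LHS = -2² + 1 = -3; -3 > -2 — FAILS  ← smallest positive counterexample

Answer: x = 2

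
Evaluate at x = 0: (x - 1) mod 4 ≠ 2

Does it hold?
x = 0: LHS = (0 - 1) mod 4 = (-1) mod 4 = 3; 3 ≠ 2 — holds

The relation is satisfied at x = 0.

Answer: Yes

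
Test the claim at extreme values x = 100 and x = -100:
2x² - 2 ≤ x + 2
x = 100: LHS = 2·100² - 2 = 19998, RHS = 100 + 2 = 102; 19998 ≤ 102 — FAILS
x = -100: LHS = 2·(-100)² - 2 = 19998, RHS = (-100) + 2 = -98; 19998 ≤ -98 — FAILS

Answer: No, fails for both x = 100 and x = -100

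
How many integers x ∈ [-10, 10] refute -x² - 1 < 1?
Over all integers in [-10, 10], LHS − RHS is largest at x = 0, where it equals -2:
x = 0: LHS = -0² - 1 = -1; -1 < 1 — holds
At the ends of the range:
x = -10: LHS = -(-10)² - 1 = -101; -101 < 1 — holds
x = 10: LHS = -10² - 1 = -101; -101 < 1 — holds
Hence LHS − RHS is never zero or positive, i.e. LHS < RHS throughout, so the relation holds for every integer in [-10, 10].

No counterexample appears in that range.

Answer: 0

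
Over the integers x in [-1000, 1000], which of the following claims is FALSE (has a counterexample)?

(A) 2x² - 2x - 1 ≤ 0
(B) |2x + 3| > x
(A) x = -1: LHS = 2·(-1)² - 2·(-1) - 1 = 3; 3 ≤ 0 — FAILS

(B) Over all integers in [-1000, 1000], LHS − RHS is smallest at x = -1, where it equals 2:
x = -1: LHS = |2·(-1) + 3| = |1| = 1; 1 > -1 — holds
At the ends of the range:
x = -1000: LHS = |2·(-1000) + 3| = |-1997| = 1997; 1997 > -1000 — holds
x = 1000: LHS = |2·1000 + 3| = |2003| = 2003; 2003 > 1000 — holds
Hence LHS − RHS is never zero or negative, i.e. LHS > RHS throughout, so the relation holds for every integer in [-1000, 1000].

Only (A) has a counterexample.

Answer: A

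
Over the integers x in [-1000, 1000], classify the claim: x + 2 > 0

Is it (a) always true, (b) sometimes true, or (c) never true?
Holds at x = 0: LHS = 0 + 2 = 2; 2 > 0 — holds
Fails at x = -2: LHS = (-2) + 2 = 0; 0 > 0 — FAILS
It is satisfied by some integers in the range but not all.

Answer: Sometimes true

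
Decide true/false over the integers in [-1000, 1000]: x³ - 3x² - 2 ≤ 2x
The claim fails at x = 4:
x = 4: LHS = 4³ - 3·4² - 2 = 14, RHS = 2·4 = 8; 14 ≤ 8 — FAILS

Because a single integer refutes it, the statement is false.

Answer: False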